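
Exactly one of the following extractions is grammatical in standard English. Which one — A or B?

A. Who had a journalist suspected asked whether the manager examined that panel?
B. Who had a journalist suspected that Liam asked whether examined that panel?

In B, the wh-phrase is extracted from inside a wh-island (introduced by "whether"), which blocks movement.
In A, the extraction path crosses only that-complement boundaries, which are transparent.
So A is grammatical.

A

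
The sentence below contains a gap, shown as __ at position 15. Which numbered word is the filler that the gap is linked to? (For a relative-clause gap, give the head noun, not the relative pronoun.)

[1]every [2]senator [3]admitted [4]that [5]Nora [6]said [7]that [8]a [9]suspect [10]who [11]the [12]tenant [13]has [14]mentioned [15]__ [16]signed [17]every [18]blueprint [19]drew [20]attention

9

The gap at 15 is the subject of "signed", inside a relative clause.
The relative pronoun is "who" (word 10); it is bound by the head noun immediately before it.
Its filler is the head noun "suspect", at word 9.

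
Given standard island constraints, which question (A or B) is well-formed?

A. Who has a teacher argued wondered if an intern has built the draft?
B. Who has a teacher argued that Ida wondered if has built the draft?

A

In B, the wh-phrase is extracted from inside a wh-island (introduced by "if"), which blocks movement.
In A, the extraction path crosses only that-complement boundaries, which are transparent.
So A is grammatical.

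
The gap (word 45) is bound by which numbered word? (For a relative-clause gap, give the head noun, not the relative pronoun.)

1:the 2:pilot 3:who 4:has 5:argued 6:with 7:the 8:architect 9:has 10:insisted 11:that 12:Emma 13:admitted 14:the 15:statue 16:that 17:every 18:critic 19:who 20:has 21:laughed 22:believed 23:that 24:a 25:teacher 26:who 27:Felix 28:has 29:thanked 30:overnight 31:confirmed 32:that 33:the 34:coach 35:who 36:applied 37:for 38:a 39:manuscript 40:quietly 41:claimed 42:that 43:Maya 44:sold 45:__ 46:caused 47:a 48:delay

15

The gap at 45 is the object of "sold", inside a relative clause.
The relative pronoun is "that" (word 16); it is bound by the head noun immediately before it.
Its filler is the head noun "statue", at word 15.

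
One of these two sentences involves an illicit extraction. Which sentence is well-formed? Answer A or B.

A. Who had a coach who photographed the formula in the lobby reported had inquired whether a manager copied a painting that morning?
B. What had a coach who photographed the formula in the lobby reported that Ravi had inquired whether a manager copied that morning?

A

In B, the wh-phrase is extracted from inside a wh-island (introduced by "whether"), which blocks movement.
In A, the extraction path crosses only that-complement boundaries, which are transparent.
So A is grammatical.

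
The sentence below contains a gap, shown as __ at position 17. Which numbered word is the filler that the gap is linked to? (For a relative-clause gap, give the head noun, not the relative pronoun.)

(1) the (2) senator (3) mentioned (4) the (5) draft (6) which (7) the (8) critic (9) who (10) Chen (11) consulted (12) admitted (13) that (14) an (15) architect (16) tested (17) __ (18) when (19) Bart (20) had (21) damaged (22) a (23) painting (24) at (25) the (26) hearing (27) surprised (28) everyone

The gap at 17 is the object of "tested", inside a relative clause.
The relative pronoun is "which" (word 6); it is bound by the head noun immediately before it.
Its filler is the head noun "draft", at word 5.

5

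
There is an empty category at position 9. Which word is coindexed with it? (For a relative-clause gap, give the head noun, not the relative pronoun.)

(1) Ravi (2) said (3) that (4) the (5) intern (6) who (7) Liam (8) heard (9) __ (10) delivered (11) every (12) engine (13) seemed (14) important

The gap at 9 is the subject of "delivered", inside a relative clause.
The relative pronoun is "who" (word 6); it is bound by the head noun immediately before it.
Its filler is the head noun "intern", at word 5.

5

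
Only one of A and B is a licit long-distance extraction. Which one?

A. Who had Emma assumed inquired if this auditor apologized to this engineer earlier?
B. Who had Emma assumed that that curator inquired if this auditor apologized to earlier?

In B, the wh-phrase is extracted from inside a wh-island (introduced by "if"), which blocks movement.
In A, the extraction path crosses only that-complement boundaries, which are transparent.
So A is grammatical.

A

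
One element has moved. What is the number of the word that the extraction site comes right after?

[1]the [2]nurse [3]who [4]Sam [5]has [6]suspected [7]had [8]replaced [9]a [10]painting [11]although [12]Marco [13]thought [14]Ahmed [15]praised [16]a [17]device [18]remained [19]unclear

6

The displaced element is "the nurse" (word 2).
It is linked across 1 clause boundary (Ø).
It functions as the subject of "replaced", so the gap sits immediately after word 6 ("suspected").
Base order: Sam has suspected the nurse had replaced a painting although Marco thought Ahmed praised a device.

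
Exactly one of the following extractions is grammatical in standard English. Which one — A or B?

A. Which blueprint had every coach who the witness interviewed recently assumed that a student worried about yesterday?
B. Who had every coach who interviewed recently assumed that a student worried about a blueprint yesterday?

In B, the wh-phrase is extracted from inside a complex-NP island (relative clause) (introduced by "who"), which blocks movement.
In A, the extraction path crosses only that-complement boundaries, which are transparent.
So A is grammatical.

A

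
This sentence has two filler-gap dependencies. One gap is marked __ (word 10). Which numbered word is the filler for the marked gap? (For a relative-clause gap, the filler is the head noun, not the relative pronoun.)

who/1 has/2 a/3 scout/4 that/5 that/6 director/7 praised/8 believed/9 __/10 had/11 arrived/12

1

The marked gap is the subject of "arrived".
Its filler is the fronted wh-phrase "who", at word 1.
(The other dependency links word 4 to a gap after word 8.)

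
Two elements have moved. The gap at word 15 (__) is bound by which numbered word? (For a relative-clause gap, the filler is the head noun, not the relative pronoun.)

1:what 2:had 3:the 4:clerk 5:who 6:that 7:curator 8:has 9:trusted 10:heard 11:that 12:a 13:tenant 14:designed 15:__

The marked gap is the direct object of "designed".
Its filler is the fronted wh-phrase "what", at word 1.
(The other dependency links word 4 to a gap after word 9.)

1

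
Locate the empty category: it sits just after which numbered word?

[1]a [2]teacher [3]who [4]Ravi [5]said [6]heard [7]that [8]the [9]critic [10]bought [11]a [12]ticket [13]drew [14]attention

5

The displaced element is "a teacher" (word 2).
It is linked across 1 clause boundary (Ø).
It functions as the subject of "heard", so the gap sits immediately after word 5 ("said").
Base order: Ravi said a teacher heard that the critic bought a ticket.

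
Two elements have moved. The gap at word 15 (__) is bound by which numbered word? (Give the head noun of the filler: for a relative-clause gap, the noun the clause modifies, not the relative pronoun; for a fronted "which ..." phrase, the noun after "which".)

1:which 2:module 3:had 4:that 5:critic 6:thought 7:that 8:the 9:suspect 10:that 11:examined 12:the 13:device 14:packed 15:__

The marked gap is the direct object of "packed".
Its filler is the fronted wh-phrase "which module", at word 2.
(The other dependency links word 9 to a gap after word 10.)

2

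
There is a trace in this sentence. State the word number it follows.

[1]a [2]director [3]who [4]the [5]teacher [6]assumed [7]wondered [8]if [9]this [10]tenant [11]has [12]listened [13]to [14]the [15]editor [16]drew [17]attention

6

The displaced element is "a director" (word 2).
It is linked across 1 clause boundary (Ø).
It functions as the subject of "wondered", so the gap sits immediately after word 6 ("assumed").
Base order: The teacher assumed that a director wondered if this tenant has listened to the editor.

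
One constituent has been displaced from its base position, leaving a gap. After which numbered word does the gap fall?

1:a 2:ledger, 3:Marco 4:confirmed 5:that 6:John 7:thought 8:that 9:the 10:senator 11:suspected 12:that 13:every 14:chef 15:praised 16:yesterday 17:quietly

The displaced element is "a ledger" (word 2).
It is linked across 3 clause boundaries (that → that → that).
It functions as the direct object of "praised", so the gap sits immediately after word 15 ("praised").
Base order: Marco confirmed that John thought that the senator suspected that every chef praised a ledger yesterday quietly.

15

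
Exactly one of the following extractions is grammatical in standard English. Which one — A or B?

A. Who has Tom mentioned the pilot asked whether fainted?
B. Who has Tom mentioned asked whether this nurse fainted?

In A, the wh-phrase is extracted from inside a wh-island (introduced by "whether"), which blocks movement.
In B, the extraction path crosses only that-complement boundaries, which are transparent.
So B is grammatical.

B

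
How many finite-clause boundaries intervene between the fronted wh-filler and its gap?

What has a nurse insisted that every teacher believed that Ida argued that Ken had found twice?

"what" is extracted from the object of "found".
Boundaries crossed, outermost first: [that], [that], [that] — 3 in total.

3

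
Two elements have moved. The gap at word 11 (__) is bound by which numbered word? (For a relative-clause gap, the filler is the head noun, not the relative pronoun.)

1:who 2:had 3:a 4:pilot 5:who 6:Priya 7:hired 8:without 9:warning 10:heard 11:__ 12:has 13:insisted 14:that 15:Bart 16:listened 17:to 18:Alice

1

The marked gap is the subject of "insisted".
Its filler is the fronted wh-phrase "who", at word 1.
(The other dependency links word 4 to a gap after word 7.)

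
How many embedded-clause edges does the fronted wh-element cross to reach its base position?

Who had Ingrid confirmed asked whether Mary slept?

1

"who" is extracted from the subject of "asked".
Boundaries crossed, outermost first: [Ø] — 1 in total.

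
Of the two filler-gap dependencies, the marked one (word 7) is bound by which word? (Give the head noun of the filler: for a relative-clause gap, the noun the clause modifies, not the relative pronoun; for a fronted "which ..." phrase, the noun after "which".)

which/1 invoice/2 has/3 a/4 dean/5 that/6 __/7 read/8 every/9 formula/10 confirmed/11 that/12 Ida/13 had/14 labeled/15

5

The marked gap is inside the relative clause, the subject of "read".
Its filler is the head noun "dean" (via "that"), at word 5.
(The other dependency links word 2 to a gap after word 15.)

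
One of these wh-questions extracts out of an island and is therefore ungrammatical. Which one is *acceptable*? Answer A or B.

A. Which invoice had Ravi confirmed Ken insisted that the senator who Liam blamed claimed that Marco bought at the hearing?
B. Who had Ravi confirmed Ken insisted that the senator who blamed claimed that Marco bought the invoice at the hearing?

A

In B, the wh-phrase is extracted from inside a complex-NP island (relative clause) (introduced by "who"), which blocks movement.
In A, the extraction path crosses only that-complement boundaries, which are transparent.
So A is grammatical.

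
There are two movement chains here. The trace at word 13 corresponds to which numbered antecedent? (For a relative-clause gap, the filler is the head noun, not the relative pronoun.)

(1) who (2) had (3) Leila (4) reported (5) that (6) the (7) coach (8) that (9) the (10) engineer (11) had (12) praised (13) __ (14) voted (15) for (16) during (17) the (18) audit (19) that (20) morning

The marked gap is inside the relative clause, the direct object of "praised".
Its filler is the head noun "coach" (via "that"), at word 7.
(The other dependency links word 1 to a gap after word 15.)

7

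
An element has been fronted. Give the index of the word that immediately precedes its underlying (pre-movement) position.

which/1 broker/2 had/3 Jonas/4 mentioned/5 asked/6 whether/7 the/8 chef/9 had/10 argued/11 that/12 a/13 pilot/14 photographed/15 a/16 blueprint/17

The displaced element is "which broker" (word 2).
It is linked across 1 clause boundary (Ø).
It functions as the subject of "asked", so the gap sits immediately after word 5 ("mentioned").
Base order: Jonas had mentioned that which broker asked whether the chef had argued that a pilot photographed a blueprint.

5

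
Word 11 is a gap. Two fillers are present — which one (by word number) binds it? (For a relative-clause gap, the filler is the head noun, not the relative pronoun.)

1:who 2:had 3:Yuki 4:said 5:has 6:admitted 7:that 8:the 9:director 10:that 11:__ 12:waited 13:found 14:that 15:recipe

9

The marked gap is inside the relative clause, the subject of "waited".
Its filler is the head noun "director" (via "that"), at word 9.
(The other dependency links word 1 to a gap after word 4.)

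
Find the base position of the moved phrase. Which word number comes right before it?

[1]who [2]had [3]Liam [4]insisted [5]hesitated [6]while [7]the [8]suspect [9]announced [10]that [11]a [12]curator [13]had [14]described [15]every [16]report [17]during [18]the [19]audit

4

The displaced element is "who" (word 1).
It is linked across 1 clause boundary (Ø).
It functions as the subject of "hesitated", so the gap sits immediately after word 4 ("insisted").
Base order: Liam had insisted that who hesitated while the suspect announced that a curator had described every report during the audit.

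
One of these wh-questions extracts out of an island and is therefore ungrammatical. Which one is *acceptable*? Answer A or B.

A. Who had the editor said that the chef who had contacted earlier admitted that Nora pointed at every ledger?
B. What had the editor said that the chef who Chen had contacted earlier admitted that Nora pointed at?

In A, the wh-phrase is extracted from inside a complex-NP island (relative clause) (introduced by "who"), which blocks movement.
In B, the extraction path crosses only that-complement boundaries, which are transparent.
So B is grammatical.

B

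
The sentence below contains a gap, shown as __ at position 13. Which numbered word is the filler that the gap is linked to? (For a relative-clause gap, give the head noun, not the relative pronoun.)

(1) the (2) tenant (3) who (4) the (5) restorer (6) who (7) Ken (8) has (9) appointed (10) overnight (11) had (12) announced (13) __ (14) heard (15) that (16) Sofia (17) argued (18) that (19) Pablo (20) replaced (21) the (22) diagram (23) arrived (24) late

2

The gap at 13 is the subject of "heard", inside a relative clause.
The relative pronoun is "who" (word 3); it is bound by the head noun immediately before it.
Its filler is the head noun "tenant", at word 2.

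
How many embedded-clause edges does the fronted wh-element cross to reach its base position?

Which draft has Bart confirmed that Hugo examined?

1

"which draft" is extracted from the object of "examined".
Boundaries crossed, outermost first: [that] — 1 in total.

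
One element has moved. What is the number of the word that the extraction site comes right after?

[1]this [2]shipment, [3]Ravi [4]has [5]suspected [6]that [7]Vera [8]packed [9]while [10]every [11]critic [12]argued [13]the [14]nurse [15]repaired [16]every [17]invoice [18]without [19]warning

8

The displaced element is "this shipment" (word 2).
It is linked across 1 clause boundary (that).
It functions as the direct object of "packed", so the gap sits immediately after word 8 ("packed").
Base order: Ravi has suspected that Vera packed this shipment while every critic argued the nurse repaired every invoice without warning.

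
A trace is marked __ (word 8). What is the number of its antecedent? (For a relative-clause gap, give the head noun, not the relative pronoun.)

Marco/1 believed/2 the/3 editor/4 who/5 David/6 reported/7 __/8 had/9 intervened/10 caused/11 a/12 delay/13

4

The gap at 8 is the subject of "intervened", inside a relative clause.
The relative pronoun is "who" (word 5); it is bound by the head noun immediately before it.
Its filler is the head noun "editor", at word 4.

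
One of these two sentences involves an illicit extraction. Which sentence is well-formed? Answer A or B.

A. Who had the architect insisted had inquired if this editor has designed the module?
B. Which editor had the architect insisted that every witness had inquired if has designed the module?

A

In B, the wh-phrase is extracted from inside a wh-island (introduced by "if"), which blocks movement.
In A, the extraction path crosses only that-complement boundaries, which are transparent.
So A is grammatical.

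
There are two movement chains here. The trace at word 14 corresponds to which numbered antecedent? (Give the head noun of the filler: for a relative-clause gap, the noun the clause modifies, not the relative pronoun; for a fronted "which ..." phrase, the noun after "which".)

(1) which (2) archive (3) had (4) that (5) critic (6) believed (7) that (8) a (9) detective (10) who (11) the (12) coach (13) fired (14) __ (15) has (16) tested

9

The marked gap is inside the relative clause, the direct object of "fired".
Its filler is the head noun "detective" (via "who"), at word 9.
(The other dependency links word 2 to a gap after word 16.)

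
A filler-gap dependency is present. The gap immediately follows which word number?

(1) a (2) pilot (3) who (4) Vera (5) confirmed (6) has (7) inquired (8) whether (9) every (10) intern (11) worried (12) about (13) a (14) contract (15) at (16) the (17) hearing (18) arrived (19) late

The displaced element is "a pilot" (word 2).
It is linked across 1 clause boundary (Ø).
It functions as the subject of "inquired", so the gap sits immediately after word 5 ("confirmed").
Base order: Vera confirmed that a pilot has inquired whether every intern worried about a contract at the hearing.

5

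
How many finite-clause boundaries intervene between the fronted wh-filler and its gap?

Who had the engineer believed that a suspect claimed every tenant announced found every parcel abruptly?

3

"who" is extracted from the subject of "found".
Boundaries crossed, outermost first: [that], [Ø], [Ø] — 3 in total.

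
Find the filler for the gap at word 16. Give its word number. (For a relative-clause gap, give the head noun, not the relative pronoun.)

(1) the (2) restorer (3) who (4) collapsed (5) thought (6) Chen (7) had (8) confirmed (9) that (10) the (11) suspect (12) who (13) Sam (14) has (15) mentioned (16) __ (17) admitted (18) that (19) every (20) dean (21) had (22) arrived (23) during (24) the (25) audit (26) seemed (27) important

The gap at 16 is the subject of "admitted", inside a relative clause.
The relative pronoun is "who" (word 12); it is bound by the head noun immediately before it.
Its filler is the head noun "suspect", at word 11.

11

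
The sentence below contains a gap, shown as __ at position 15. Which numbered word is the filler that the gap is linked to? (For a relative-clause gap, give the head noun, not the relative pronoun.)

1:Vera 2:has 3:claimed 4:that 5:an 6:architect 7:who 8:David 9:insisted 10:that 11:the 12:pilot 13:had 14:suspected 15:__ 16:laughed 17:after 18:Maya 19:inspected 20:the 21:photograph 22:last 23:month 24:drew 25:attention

The gap at 15 is the subject of "laughed", inside a relative clause.
The relative pronoun is "who" (word 7); it is bound by the head noun immediately before it.
Its filler is the head noun "architect", at word 6.

6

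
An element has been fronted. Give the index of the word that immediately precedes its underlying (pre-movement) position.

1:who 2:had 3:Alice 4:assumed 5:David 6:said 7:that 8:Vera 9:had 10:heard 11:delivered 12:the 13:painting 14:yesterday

10

The displaced element is "who" (word 1).
It is linked across 3 clause boundaries (Ø → that → Ø).
It functions as the subject of "delivered", so the gap sits immediately after word 10 ("heard").
Base order: Alice had assumed David said that Vera had heard who delivered the painting yesterday.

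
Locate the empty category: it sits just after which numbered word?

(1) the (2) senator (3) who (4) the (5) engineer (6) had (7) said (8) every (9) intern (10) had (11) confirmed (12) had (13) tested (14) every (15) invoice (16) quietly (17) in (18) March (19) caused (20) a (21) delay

11

The displaced element is "the senator" (word 2).
It is linked across 2 clause boundaries (Ø → Ø).
It functions as the subject of "tested", so the gap sits immediately after word 11 ("confirmed").
Base order: The engineer had said every intern had confirmed that the senator had tested every invoice quietly in March.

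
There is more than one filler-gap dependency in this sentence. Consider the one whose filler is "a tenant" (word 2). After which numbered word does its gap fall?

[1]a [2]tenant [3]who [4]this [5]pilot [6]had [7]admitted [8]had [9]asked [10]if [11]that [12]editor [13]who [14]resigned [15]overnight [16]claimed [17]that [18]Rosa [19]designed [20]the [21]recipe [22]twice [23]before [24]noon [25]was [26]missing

7

The displaced element is "a tenant" (word 2).
It is linked across 1 clause boundary (Ø).
It functions as the subject of "asked", so the gap sits immediately after word 7 ("admitted").
Base order: This pilot had admitted a tenant had asked if that editor who resigned overnight claimed that Rosa designed the recipe twice before noon.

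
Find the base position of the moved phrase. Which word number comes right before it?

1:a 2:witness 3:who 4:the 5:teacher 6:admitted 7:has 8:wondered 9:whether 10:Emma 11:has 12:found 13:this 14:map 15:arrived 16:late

The displaced element is "a witness" (word 2).
It is linked across 1 clause boundary (Ø).
It functions as the subject of "wondered", so the gap sits immediately after word 6 ("admitted").
Base order: The teacher admitted that a witness has wondered whether Emma has found this map.

6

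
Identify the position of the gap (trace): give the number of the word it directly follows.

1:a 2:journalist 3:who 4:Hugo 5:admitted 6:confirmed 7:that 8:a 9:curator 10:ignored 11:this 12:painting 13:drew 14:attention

5

The displaced element is "a journalist" (word 2).
It is linked across 1 clause boundary (Ø).
It functions as the subject of "confirmed", so the gap sits immediately after word 5 ("admitted").
Base order: Hugo admitted that a journalist confirmed that a curator ignored this painting.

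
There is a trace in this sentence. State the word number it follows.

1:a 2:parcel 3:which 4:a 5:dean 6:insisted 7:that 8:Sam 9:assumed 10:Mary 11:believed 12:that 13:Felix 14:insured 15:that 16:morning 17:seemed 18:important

The displaced element is "a parcel" (word 2).
It is linked across 3 clause boundaries (that → Ø → that).
It functions as the direct object of "insured", so the gap sits immediately after word 14 ("insured").
Base order: A dean insisted that Sam assumed Mary believed that Felix insured a parcel that morning.

14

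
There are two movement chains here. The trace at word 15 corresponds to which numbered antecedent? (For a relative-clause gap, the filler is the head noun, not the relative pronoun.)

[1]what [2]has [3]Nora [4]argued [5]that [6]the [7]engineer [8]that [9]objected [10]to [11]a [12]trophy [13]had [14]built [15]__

The marked gap is the direct object of "built".
Its filler is the fronted wh-phrase "what", at word 1.
(The other dependency links word 7 to a gap after word 8.)

1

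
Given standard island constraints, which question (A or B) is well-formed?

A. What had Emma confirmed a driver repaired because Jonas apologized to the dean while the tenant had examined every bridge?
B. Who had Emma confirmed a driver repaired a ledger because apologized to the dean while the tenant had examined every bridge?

A

In B, the wh-phrase is extracted from inside an adjunct island (introduced by "because"), which blocks movement.
In A, the extraction path crosses only that-complement boundaries, which are transparent.
So A is grammatical.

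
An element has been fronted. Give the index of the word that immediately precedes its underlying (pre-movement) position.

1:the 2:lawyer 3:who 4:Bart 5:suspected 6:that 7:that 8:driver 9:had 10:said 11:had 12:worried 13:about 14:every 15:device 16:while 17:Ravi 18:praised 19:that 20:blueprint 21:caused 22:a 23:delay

The displaced element is "the lawyer" (word 2).
It is linked across 2 clause boundaries (that → Ø).
It functions as the subject of "worried", so the gap sits immediately after word 10 ("said").
Base order: Bart suspected that that driver had said that the lawyer had worried about every device while Ravi praised that blueprint.

10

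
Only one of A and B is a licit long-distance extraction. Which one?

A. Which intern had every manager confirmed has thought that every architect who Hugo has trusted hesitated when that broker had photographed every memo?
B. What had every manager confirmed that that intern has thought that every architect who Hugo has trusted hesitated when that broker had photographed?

In B, the wh-phrase is extracted from inside an adjunct island (introduced by "when"), which blocks movement.
In A, the extraction path crosses only that-complement boundaries, which are transparent.
So A is grammatical.

A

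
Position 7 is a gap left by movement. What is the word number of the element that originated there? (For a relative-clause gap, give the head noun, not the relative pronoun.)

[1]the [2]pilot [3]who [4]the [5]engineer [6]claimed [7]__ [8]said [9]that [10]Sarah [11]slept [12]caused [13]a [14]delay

2

The gap at 7 is the subject of "said", inside a relative clause.
The relative pronoun is "who" (word 3); it is bound by the head noun immediately before it.
Its filler is the head noun "pilot", at word 2.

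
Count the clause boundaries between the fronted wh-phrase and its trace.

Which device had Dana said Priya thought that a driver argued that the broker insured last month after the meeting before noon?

"which device" is extracted from the object of "insured".
Boundaries crossed, outermost first: [Ø], [that], [that] — 3 in total.

3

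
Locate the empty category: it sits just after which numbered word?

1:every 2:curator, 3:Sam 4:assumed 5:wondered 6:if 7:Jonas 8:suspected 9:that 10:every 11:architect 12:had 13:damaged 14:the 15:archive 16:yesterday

4

The displaced element is "every curator" (word 2).
It is linked across 1 clause boundary (Ø).
It functions as the subject of "wondered", so the gap sits immediately after word 4 ("assumed").
Base order: Sam assumed that every curator wondered if Jonas suspected that every architect had damaged the archive yesterday.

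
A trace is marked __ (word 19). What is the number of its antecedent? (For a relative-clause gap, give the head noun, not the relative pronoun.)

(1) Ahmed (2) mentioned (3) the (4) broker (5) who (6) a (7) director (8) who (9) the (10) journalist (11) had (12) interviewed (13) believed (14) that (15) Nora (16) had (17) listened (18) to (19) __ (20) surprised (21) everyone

The gap at 19 is the prepositional object of "listened", inside a relative clause.
The relative pronoun is "who" (word 5); it is bound by the head noun immediately before it.
Its filler is the head noun "broker", at word 4.

4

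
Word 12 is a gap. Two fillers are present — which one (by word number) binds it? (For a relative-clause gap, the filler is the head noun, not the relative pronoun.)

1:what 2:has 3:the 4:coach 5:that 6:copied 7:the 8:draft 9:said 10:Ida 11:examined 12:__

The marked gap is the direct object of "examined".
Its filler is the fronted wh-phrase "what", at word 1.
(The other dependency links word 4 to a gap after word 5.)

1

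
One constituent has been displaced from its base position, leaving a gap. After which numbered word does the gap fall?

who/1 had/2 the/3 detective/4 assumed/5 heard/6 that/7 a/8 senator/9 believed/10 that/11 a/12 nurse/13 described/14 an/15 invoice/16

The displaced element is "who" (word 1).
It is linked across 1 clause boundary (Ø).
It functions as the subject of "heard", so the gap sits immediately after word 5 ("assumed").
Base order: The detective had assumed that who heard that a senator believed that a nurse described an invoice.

5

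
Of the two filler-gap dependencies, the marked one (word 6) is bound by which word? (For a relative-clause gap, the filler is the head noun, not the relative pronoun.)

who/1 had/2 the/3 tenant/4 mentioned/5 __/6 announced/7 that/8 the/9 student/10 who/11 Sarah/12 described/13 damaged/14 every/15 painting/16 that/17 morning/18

1

The marked gap is the subject of "announced".
Its filler is the fronted wh-phrase "who", at word 1.
(The other dependency links word 10 to a gap after word 13.)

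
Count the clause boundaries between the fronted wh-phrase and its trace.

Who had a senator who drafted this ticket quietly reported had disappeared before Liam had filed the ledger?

"who" is extracted from the subject of "disappeared".
Boundaries crossed, outermost first: [Ø] — 1 in total.

1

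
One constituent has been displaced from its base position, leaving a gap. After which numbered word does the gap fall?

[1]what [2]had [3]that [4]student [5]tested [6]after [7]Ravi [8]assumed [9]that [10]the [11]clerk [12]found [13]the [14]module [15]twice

The displaced element is "what" (word 1).
It functions as the direct object of "tested", so the gap sits immediately after word 5 ("tested").
Base order: That student had tested what after Ravi assumed that the clerk found the module twice.

5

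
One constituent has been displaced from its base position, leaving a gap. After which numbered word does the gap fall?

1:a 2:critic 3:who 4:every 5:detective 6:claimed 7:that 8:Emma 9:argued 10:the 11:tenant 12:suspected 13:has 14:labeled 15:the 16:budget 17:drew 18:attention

12

The displaced element is "a critic" (word 2).
It is linked across 3 clause boundaries (that → Ø → Ø).
It functions as the subject of "labeled", so the gap sits immediately after word 12 ("suspected").
Base order: Every detective claimed that Emma argued the tenant suspected that a critic has labeled the budget.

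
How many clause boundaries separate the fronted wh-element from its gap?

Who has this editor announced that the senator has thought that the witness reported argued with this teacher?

"who" is extracted from the subject of "argued".
Boundaries crossed, outermost first: [that], [that], [Ø] — 3 in total.

3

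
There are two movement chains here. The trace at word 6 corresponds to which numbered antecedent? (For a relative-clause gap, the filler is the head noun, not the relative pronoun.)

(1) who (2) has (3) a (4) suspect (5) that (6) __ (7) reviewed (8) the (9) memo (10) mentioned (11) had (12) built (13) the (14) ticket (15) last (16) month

4

The marked gap is inside the relative clause, the subject of "reviewed".
Its filler is the head noun "suspect" (via "that"), at word 4.
(The other dependency links word 1 to a gap after word 10.)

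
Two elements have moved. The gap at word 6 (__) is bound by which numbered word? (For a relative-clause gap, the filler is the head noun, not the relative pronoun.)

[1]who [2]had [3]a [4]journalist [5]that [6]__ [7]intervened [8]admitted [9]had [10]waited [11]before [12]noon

4

The marked gap is inside the relative clause, the subject of "intervened".
Its filler is the head noun "journalist" (via "that"), at word 4.
(The other dependency links word 1 to a gap after word 8.)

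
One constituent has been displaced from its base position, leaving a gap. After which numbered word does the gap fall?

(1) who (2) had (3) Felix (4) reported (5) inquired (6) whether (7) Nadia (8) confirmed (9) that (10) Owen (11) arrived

The displaced element is "who" (word 1).
It is linked across 1 clause boundary (Ø).
It functions as the subject of "inquired", so the gap sits immediately after word 4 ("reported").
Base order: Felix had reported that who inquired whether Nadia confirmed that Owen arrived.

4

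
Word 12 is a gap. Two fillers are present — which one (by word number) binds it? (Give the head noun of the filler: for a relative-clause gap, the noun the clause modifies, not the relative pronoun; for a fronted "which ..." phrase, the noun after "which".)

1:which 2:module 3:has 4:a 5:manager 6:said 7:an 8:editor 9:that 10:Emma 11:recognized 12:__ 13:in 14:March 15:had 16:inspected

8

The marked gap is inside the relative clause, the direct object of "recognized".
Its filler is the head noun "editor" (via "that"), at word 8.
(The other dependency links word 2 to a gap after word 16.)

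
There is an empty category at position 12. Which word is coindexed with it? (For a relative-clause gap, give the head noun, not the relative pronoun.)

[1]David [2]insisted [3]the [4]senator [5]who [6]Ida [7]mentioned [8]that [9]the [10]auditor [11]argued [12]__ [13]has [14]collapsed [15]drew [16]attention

The gap at 12 is the subject of "collapsed", inside a relative clause.
The relative pronoun is "who" (word 5); it is bound by the head noun immediately before it.
Its filler is the head noun "senator", at word 4.

4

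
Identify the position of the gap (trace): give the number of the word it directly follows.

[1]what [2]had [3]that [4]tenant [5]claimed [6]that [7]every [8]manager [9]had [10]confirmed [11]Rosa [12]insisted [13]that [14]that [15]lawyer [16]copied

The displaced element is "what" (word 1).
It is linked across 3 clause boundaries (that → Ø → that).
It functions as the direct object of "copied", so the gap sits immediately after word 16 ("copied").
Base order: That tenant had claimed that every manager had confirmed Rosa insisted that that lawyer copied what.

16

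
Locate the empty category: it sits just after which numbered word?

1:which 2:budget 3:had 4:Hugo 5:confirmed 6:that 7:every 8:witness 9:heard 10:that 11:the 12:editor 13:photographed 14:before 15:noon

The displaced element is "which budget" (word 2).
It is linked across 2 clause boundaries (that → that).
It functions as the direct object of "photographed", so the gap sits immediately after word 13 ("photographed").
Base order: Hugo had confirmed that every witness heard that the editor photographed which budget before noon.

13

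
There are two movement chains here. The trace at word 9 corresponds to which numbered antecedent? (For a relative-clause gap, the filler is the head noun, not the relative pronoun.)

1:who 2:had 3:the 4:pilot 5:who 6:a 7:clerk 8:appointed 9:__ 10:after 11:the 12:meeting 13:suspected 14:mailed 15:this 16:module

4

The marked gap is inside the relative clause, the direct object of "appointed".
Its filler is the head noun "pilot" (via "who"), at word 4.
(The other dependency links word 1 to a gap after word 13.)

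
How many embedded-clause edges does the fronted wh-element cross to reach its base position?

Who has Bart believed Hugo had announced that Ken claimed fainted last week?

"who" is extracted from the subject of "fainted".
Boundaries crossed, outermost first: [Ø], [that], [Ø] — 3 in total.

3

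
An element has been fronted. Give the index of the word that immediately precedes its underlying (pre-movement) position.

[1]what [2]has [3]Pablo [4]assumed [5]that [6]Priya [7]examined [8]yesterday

7

The displaced element is "what" (word 1).
It is linked across 1 clause boundary (that).
It functions as the direct object of "examined", so the gap sits immediately after word 7 ("examined").
Base order: Pablo has assumed that Priya examined what yesterday.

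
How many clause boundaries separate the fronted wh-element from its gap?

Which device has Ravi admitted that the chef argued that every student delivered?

"which device" is extracted from the object of "delivered".
Boundaries crossed, outermost first: [that], [that] — 2 in total.

2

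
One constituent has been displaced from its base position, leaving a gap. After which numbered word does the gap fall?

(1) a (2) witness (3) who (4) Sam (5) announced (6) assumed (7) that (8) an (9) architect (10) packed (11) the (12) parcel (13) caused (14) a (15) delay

The displaced element is "a witness" (word 2).
It is linked across 1 clause boundary (Ø).
It functions as the subject of "assumed", so the gap sits immediately after word 5 ("announced").
Base order: Sam announced that a witness assumed that an architect packed the parcel.

5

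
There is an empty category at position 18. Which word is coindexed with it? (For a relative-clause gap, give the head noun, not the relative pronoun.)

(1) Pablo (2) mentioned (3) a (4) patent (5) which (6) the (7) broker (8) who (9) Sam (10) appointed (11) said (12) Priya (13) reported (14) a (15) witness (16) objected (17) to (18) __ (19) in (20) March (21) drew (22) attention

The gap at 18 is the prepositional object of "objected", inside a relative clause.
The relative pronoun is "which" (word 5); it is bound by the head noun immediately before it.
Its filler is the head noun "patent", at word 4.

4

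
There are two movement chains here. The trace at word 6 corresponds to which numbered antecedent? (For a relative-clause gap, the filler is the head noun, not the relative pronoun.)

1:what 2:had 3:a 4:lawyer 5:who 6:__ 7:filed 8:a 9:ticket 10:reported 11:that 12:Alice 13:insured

4

The marked gap is inside the relative clause, the subject of "filed".
Its filler is the head noun "lawyer" (via "who"), at word 4.
(The other dependency links word 1 to a gap after word 13.)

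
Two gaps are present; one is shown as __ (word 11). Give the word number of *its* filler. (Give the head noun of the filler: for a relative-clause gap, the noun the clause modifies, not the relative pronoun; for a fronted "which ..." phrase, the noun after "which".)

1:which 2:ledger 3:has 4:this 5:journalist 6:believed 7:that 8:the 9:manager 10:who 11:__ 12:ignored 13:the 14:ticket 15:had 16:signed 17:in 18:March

9

The marked gap is inside the relative clause, the subject of "ignored".
Its filler is the head noun "manager" (via "who"), at word 9.
(The other dependency links word 2 to a gap after word 16.)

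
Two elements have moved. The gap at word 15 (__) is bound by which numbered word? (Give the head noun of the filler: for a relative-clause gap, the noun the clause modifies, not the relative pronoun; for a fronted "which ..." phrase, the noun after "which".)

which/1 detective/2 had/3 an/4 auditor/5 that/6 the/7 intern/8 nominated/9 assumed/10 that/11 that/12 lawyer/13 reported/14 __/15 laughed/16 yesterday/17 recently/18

The marked gap is the subject of "laughed".
Its filler is the fronted wh-phrase "which detective", at word 2.
(The other dependency links word 5 to a gap after word 9.)

2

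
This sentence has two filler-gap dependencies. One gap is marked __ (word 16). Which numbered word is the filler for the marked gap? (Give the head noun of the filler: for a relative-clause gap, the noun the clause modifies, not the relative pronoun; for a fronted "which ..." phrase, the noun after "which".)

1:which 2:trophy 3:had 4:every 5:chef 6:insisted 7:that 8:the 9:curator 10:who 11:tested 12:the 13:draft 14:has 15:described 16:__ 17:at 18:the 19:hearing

2

The marked gap is the direct object of "described".
Its filler is the fronted wh-phrase "which trophy", at word 2.
(The other dependency links word 9 to a gap after word 10.)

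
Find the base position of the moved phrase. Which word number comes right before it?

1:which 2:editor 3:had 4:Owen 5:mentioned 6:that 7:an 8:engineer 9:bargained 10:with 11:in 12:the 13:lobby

10

The displaced element is "which editor" (word 2).
It is linked across 1 clause boundary (that).
It functions as the object of the preposition "with" of "bargained", so the gap sits immediately after word 10 ("with").
Base order: Owen had mentioned that an engineer bargained with which editor in the lobby.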